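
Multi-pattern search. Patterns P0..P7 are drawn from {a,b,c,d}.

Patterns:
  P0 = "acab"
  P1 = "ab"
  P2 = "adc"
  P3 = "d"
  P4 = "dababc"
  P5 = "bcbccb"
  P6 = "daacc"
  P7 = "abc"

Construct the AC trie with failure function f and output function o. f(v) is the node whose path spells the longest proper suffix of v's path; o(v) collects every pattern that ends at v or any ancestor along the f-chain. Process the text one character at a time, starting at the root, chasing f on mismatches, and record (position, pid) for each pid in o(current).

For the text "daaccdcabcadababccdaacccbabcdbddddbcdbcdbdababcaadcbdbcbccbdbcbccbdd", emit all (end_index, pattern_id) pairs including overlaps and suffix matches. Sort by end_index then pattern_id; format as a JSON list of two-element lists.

Build:
Trie (insert patterns):
  0='ε' goto a→1 b→14 d→8
  1='a' goto b→5 c→2 d→6
  2='ac' goto a→3
  3='aca' goto b→4
  4='acab' goto ·  [P0 ends]
  5='ab' goto c→23  [P1 ends]
  6='ad' goto c→7
  7='adc' goto ·  [P2 ends]
  8='d' goto a→9  [P3 ends]
  9='da' goto a→20 b→10
  10='dab' goto a→11
  11='daba' goto b→12
  12='dabab' goto c→13
  13='dababc' goto ·  [P4 ends]
  14='b' goto c→15
  15='bc' goto b→16
  16='bcb' goto c→17
  17='bcbc' goto c→18
  18='bcbcc' goto b→19
  19='bcbccb' goto ·  [P5 ends]
  20='daa' goto c→21
  21='daac' goto c→22
  22='daacc' goto ·  [P6 ends]
  23='abc' goto ·  [P7 ends]

BFS fail/out derivation:
  fail(1) 'a': from fail(0)=0 chase 'a': 0 ⇒ 0;  out=∅∪out(0)=∅
  fail(8) 'd': from fail(0)=0 chase 'd': 0 ⇒ 0;  out={3}∪out(0)={3}
  fail(14) 'b': from fail(0)=0 chase 'b': 0 ⇒ 0;  out=∅∪out(0)=∅
  fail(2) 'ac': from fail(1)=0 chase 'c': 0 ⇒ 0;  out=∅∪out(0)=∅
  fail(5) 'ab': from fail(1)=0 chase 'b': 0 ⇒ 14;  out={1}∪out(14)={1}
  fail(6) 'ad': from fail(1)=0 chase 'd': 0 ⇒ 8;  out=∅∪out(8)={3}
  fail(9) 'da': from fail(8)=0 chase 'a': 0 ⇒ 1;  out=∅∪out(1)=∅
  fail(15) 'bc': from fail(14)=0 chase 'c': 0 ⇒ 0;  out=∅∪out(0)=∅
  fail(3) 'aca': from fail(2)=0 chase 'a': 0 ⇒ 1;  out=∅∪out(1)=∅
  fail(7) 'adc': from fail(6)=8 chase 'c': 8→0 ⇒ 0;  out={2}∪out(0)={2}
  fail(10) 'dab': from fail(9)=1 chase 'b': 1 ⇒ 5;  out=∅∪out(5)={1}
  fail(16) 'bcb': from fail(15)=0 chase 'b': 0 ⇒ 14;  out=∅∪out(14)=∅
  fail(20) 'daa': from fail(9)=1 chase 'a': 1→0 ⇒ 1;  out=∅∪out(1)=∅
  fail(23) 'abc': from fail(5)=14 chase 'c': 14 ⇒ 15;  out={7}∪out(15)={7}
  fail(4) 'acab': from fail(3)=1 chase 'b': 1 ⇒ 5;  out={0}∪out(5)={0,1}
  fail(11) 'daba': from fail(10)=5 chase 'a': 5→14→0 ⇒ 1;  out=∅∪out(1)=∅
  fail(17) 'bcbc': from fail(16)=14 chase 'c': 14 ⇒ 15;  out=∅∪out(15)=∅
  fail(21) 'daac': from fail(20)=1 chase 'c': 1 ⇒ 2;  out=∅∪out(2)=∅
  fail(12) 'dabab': from fail(11)=1 chase 'b': 1 ⇒ 5;  out=∅∪out(5)={1}
  fail(18) 'bcbcc': from fail(17)=15 chase 'c': 15→0 ⇒ 0;  out=∅∪out(0)=∅
  fail(22) 'daacc': from fail(21)=2 chase 'c': 2→0 ⇒ 0;  out={6}∪out(0)={6}
  fail(13) 'dababc': from fail(12)=5 chase 'c': 5 ⇒ 23;  out={4}∪out(23)={4,7}
  fail(19) 'bcbccb': from fail(18)=0 chase 'b': 0 ⇒ 14;  out={5}∪out(14)={5}

Run:
i=0 'd': node 0→8  → match P3@[0:0]
i=1 'a': node 8→9
i=2 'a': node 9→20
i=3 'c': node 20→21
i=4 'c': node 21→22  → match P6@[0:4]
i=5 'd': node 22→8 (via fail)  → match P3@[5:5]
i=6 'c': node 8→0 (via fail)
i=7 'a': node 0→1
i=8 'b': node 1→5  → match P1@[7:8]
i=9 'c': node 5→23  → match P7@[7:9]
i=10 'a': node 23→1 (via fail)
i=11 'd': node 1→6  → match P3@[11:11]
i=12 'a': node 6→9 (via fail)
i=13 'b': node 9→10  → match P1@[12:13]
i=14 'a': node 10→11
i=15 'b': node 11→12  → match P1@[14:15]
i=16 'c': node 12→13  → match P4@[11:16],P7@[14:16]
i=17 'c': node 13→0 (via fail)
i=18 'd': node 0→8  → match P3@[18:18]
i=19 'a': node 8→9
i=20 'a': node 9→20
i=21 'c': node 20→21
i=22 'c': node 21→22  → match P6@[18:22]
i=23 'c': node 22→0 (via fail)
i=24 'b': node 0→14
i=25 'a': node 14→1 (via fail)
i=26 'b': node 1→5  → match P1@[25:26]
i=27 'c': node 5→23  → match P7@[25:27]
i=28 'd': node 23→8 (via fail)  → match P3@[28:28]
i=29 'b': node 8→14 (via fail)
i=30 'd': node 14→8 (via fail)  → match P3@[30:30]
i=31 'd': node 8→8 (via fail)  → match P3@[31:31]
i=32 'd': node 8→8 (via fail)  → match P3@[32:32]
i=33 'd': node 8→8 (via fail)  → match P3@[33:33]
i=34 'b': node 8→14 (via fail)
i=35 'c': node 14→15
i=36 'd': node 15→8 (via fail)  → match P3@[36:36]
i=37 'b': node 8→14 (via fail)
i=38 'c': node 14→15
i=39 'd': node 15→8 (via fail)  → match P3@[39:39]
i=40 'b': node 8→14 (via fail)
i=41 'd': node 14→8 (via fail)  → match P3@[41:41]
i=42 'a': node 8→9
i=43 'b': node 9→10  → match P1@[42:43]
i=44 'a': node 10→11
i=45 'b': node 11→12  → match P1@[44:45]
i=46 'c': node 12→13  → match P4@[41:46],P7@[44:46]
i=47 'a': node 13→1 (via fail)
i=48 'a': node 1→1 (via fail)
i=49 'd': node 1→6  → match P3@[49:49]
i=50 'c': node 6→7  → match P2@[48:50]
i=51 'b': node 7→14 (via fail)
i=52 'd': node 14→8 (via fail)  → match P3@[52:52]
i=53 'b': node 8→14 (via fail)
i=54 'c': node 14→15
i=55 'b': node 15→16
i=56 'c': node 16→17
i=57 'c': node 17→18
i=58 'b': node 18→19  → match P5@[53:58]
i=59 'd': node 19→8 (via fail)  → match P3@[59:59]
i=60 'b': node 8→14 (via fail)
i=61 'c': node 14→15
i=62 'b': node 15→16
i=63 'c': node 16→17
i=64 'c': node 17→18
i=65 'b': node 18→19  → match P5@[60:65]
i=66 'd': node 19→8 (via fail)  → match P3@[66:66]
i=67 'd': node 8→8 (via fail)  → match P3@[67:67]

Matches: [[0,3],[4,6],[5,3],[8,1],[9,7],[11,3],[13,1],[15,1],[16,4],[16,7],[18,3],[22,6],[26,1],[27,7],[28,3],[30,3],[31,3],[32,3],[33,3],[36,3],[39,3],[41,3],[43,1],[45,1],[46,4],[46,7],[49,3],[50,2],[52,3],[58,5],[59,3],[65,5],[66,3],[67,3]]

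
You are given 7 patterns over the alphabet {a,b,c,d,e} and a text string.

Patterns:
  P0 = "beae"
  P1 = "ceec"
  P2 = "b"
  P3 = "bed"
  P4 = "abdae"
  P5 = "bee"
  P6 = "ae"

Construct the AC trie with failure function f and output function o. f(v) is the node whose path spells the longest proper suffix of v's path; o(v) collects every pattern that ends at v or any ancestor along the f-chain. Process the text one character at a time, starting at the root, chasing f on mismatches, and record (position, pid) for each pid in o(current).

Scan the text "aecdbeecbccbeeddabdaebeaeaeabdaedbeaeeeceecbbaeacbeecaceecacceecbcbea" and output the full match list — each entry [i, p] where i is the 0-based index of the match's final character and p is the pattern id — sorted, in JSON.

Build:
Trie (insert patterns):
  0='ε' goto a→10 b→1 c→5
  1='b' goto e→2  [P2 ends]
  2='be' goto a→3 d→9 e→15
  3='bea' goto e→4
  4='beae' goto ·  [P0 ends]
  5='c' goto e→6
  6='ce' goto e→7
  7='cee' goto c→8
  8='ceec' goto ·  [P1 ends]
  9='bed' goto ·  [P3 ends]
  10='a' goto b→11 e→16
  11='ab' goto d→12
  12='abd' goto a→13
  13='abda' goto e→14
  14='abdae' goto ·  [P4 ends]
  15='bee' goto ·  [P5 ends]
  16='ae' goto ·  [P6 ends]

BFS fail/out derivation:
  fail(1) 'b': from fail(0)=0 chase 'b': 0 ⇒ 0;  out={2}∪out(0)={2}
  fail(5) 'c': from fail(0)=0 chase 'c': 0 ⇒ 0;  out=∅∪out(0)=∅
  fail(10) 'a': from fail(0)=0 chase 'a': 0 ⇒ 0;  out=∅∪out(0)=∅
  fail(2) 'be': from fail(1)=0 chase 'e': 0 ⇒ 0;  out=∅∪out(0)=∅
  fail(6) 'ce': from fail(5)=0 chase 'e': 0 ⇒ 0;  out=∅∪out(0)=∅
  fail(11) 'ab': from fail(10)=0 chase 'b': 0 ⇒ 1;  out=∅∪out(1)={2}
  fail(16) 'ae': from fail(10)=0 chase 'e': 0 ⇒ 0;  out={6}∪out(0)={6}
  fail(3) 'bea': from fail(2)=0 chase 'a': 0 ⇒ 10;  out=∅∪out(10)=∅
  fail(7) 'cee': from fail(6)=0 chase 'e': 0 ⇒ 0;  out=∅∪out(0)=∅
  fail(9) 'bed': from fail(2)=0 chase 'd': 0 ⇒ 0;  out={3}∪out(0)={3}
  fail(12) 'abd': from fail(11)=1 chase 'd': 1→0 ⇒ 0;  out=∅∪out(0)=∅
  fail(15) 'bee': from fail(2)=0 chase 'e': 0 ⇒ 0;  out={5}∪out(0)={5}
  fail(4) 'beae': from fail(3)=10 chase 'e': 10 ⇒ 16;  out={0}∪out(16)={0,6}
  fail(8) 'ceec': from fail(7)=0 chase 'c': 0 ⇒ 5;  out={1}∪out(5)={1}
  fail(13) 'abda': from fail(12)=0 chase 'a': 0 ⇒ 10;  out=∅∪out(10)=∅
  fail(14) 'abdae': from fail(13)=10 chase 'e': 10 ⇒ 16;  out={4}∪out(16)={4,6}

Run:
pos 0 'a': at 10
pos 1 'e': at 16  emit P6@[0:1]
pos 2 'c': at 5 (via fail)
pos 3 'd': at 0 (via fail)
pos 4 'b': at 1  emit P2@[4:4]
pos 5 'e': at 2
pos 6 'e': at 15  emit P5@[4:6]
pos 7 'c': at 5 (via fail)
pos 8 'b': at 1 (via fail)  emit P2@[8:8]
pos 9 'c': at 5 (via fail)
pos 10 'c': at 5 (via fail)
pos 11 'b': at 1 (via fail)  emit P2@[11:11]
pos 12 'e': at 2
pos 13 'e': at 15  emit P5@[11:13]
pos 14 'd': at 0 (via fail)
pos 15 'd': at 0
pos 16 'a': at 10
pos 17 'b': at 11  emit P2@[17:17]
pos 18 'd': at 12
pos 19 'a': at 13
pos 20 'e': at 14  emit P4@[16:20],P6@[19:20]
pos 21 'b': at 1 (via fail)  emit P2@[21:21]
pos 22 'e': at 2
pos 23 'a': at 3
pos 24 'e': at 4  emit P0@[21:24],P6@[23:24]
pos 25 'a': at 10 (via fail)
pos 26 'e': at 16  emit P6@[25:26]
pos 27 'a': at 10 (via fail)
pos 28 'b': at 11  emit P2@[28:28]
pos 29 'd': at 12
pos 30 'a': at 13
pos 31 'e': at 14  emit P4@[27:31],P6@[30:31]
pos 32 'd': at 0 (via fail)
pos 33 'b': at 1  emit P2@[33:33]
pos 34 'e': at 2
pos 35 'a': at 3
pos 36 'e': at 4  emit P0@[33:36],P6@[35:36]
pos 37 'e': at 0 (via fail)
pos 38 'e': at 0
pos 39 'c': at 5
pos 40 'e': at 6
pos 41 'e': at 7
pos 42 'c': at 8  emit P1@[39:42]
pos 43 'b': at 1 (via fail)  emit P2@[43:43]
pos 44 'b': at 1 (via fail)  emit P2@[44:44]
pos 45 'a': at 10 (via fail)
pos 46 'e': at 16  emit P6@[45:46]
pos 47 'a': at 10 (via fail)
pos 48 'c': at 5 (via fail)
pos 49 'b': at 1 (via fail)  emit P2@[49:49]
pos 50 'e': at 2
pos 51 'e': at 15  emit P5@[49:51]
pos 52 'c': at 5 (via fail)
pos 53 'a': at 10 (via fail)
pos 54 'c': at 5 (via fail)
pos 55 'e': at 6
pos 56 'e': at 7
pos 57 'c': at 8  emit P1@[54:57]
pos 58 'a': at 10 (via fail)
pos 59 'c': at 5 (via fail)
pos 60 'c': at 5 (via fail)
pos 61 'e': at 6
pos 62 'e': at 7
pos 63 'c': at 8  emit P1@[60:63]
pos 64 'b': at 1 (via fail)  emit P2@[64:64]
pos 65 'c': at 5 (via fail)
pos 66 'b': at 1 (via fail)  emit P2@[66:66]
pos 67 'e': at 2
pos 68 'a': at 3

All matches (sorted): [[1,6],[4,2],[6,5],[8,2],[11,2],[13,5],[17,2],[20,4],[20,6],[21,2],[24,0],[24,6],[26,6],[28,2],[31,4],[31,6],[33,2],[36,0],[36,6],[42,1],[43,2],[44,2],[46,6],[49,2],[51,5],[57,1],[63,1],[64,2],[66,2]]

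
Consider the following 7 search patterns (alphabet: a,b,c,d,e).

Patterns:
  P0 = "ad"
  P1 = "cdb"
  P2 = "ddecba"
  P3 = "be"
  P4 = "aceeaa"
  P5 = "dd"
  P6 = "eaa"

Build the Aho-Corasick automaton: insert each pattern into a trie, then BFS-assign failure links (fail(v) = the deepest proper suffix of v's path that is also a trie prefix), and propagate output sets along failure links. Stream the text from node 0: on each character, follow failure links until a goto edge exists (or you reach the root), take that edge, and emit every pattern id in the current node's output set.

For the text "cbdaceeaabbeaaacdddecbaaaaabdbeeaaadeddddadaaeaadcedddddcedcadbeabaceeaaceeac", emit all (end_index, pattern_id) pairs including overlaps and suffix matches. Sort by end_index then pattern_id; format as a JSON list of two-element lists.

Build:
Trie nodes:
  0='ε' goto a→1 b→12 c→3 d→6 e→19
  1='a' goto c→14 d→2
  2='ad' goto ·  [P0 ends]
  3='c' goto d→4
  4='cd' goto b→5
  5='cdb' goto ·  [P1 ends]
  6='d' goto d→7
  7='dd' goto e→8  [P5 ends]
  8='dde' goto c→9
  9='ddec' goto b→10
  10='ddecb' goto a→11
  11='ddecba' goto ·  [P2 ends]
  12='b' goto e→13
  13='be' goto ·  [P3 ends]
  14='ac' goto e→15
  15='ace' goto e→16
  16='acee' goto a→17
  17='aceea' goto a→18
  18='aceeaa' goto ·  [P4 ends]
  19='e' goto a→20
  20='ea' goto a→21
  21='eaa' goto ·  [P6 ends]

Failure links (BFS by depth):
  fail(1) 'a': from fail(0)=0 chase 'a': 0 ⇒ 0;  out=∅∪out(0)=∅
  fail(3) 'c': from fail(0)=0 chase 'c': 0 ⇒ 0;  out=∅∪out(0)=∅
  fail(6) 'd': from fail(0)=0 chase 'd': 0 ⇒ 0;  out=∅∪out(0)=∅
  fail(12) 'b': from fail(0)=0 chase 'b': 0 ⇒ 0;  out=∅∪out(0)=∅
  fail(19) 'e': from fail(0)=0 chase 'e': 0 ⇒ 0;  out=∅∪out(0)=∅
  fail(2) 'ad': from fail(1)=0 chase 'd': 0 ⇒ 6;  out={0}∪out(6)={0}
  fail(4) 'cd': from fail(3)=0 chase 'd': 0 ⇒ 6;  out=∅∪out(6)=∅
  fail(7) 'dd': from fail(6)=0 chase 'd': 0 ⇒ 6;  out={5}∪out(6)={5}
  fail(13) 'be': from fail(12)=0 chase 'e': 0 ⇒ 19;  out={3}∪out(19)={3}
  fail(14) 'ac': from fail(1)=0 chase 'c': 0 ⇒ 3;  out=∅∪out(3)=∅
  fail(20) 'ea': from fail(19)=0 chase 'a': 0 ⇒ 1;  out=∅∪out(1)=∅
  fail(5) 'cdb': from fail(4)=6 chase 'b': 6→0 ⇒ 12;  out={1}∪out(12)={1}
  fail(8) 'dde': from fail(7)=6 chase 'e': 6→0 ⇒ 19;  out=∅∪out(19)=∅
  fail(15) 'ace': from fail(14)=3 chase 'e': 3→0 ⇒ 19;  out=∅∪out(19)=∅
  fail(21) 'eaa': from fail(20)=1 chase 'a': 1→0 ⇒ 1;  out={6}∪out(1)={6}
  fail(9) 'ddec': from fail(8)=19 chase 'c': 19→0 ⇒ 3;  out=∅∪out(3)=∅
  fail(16) 'acee': from fail(15)=19 chase 'e': 19→0 ⇒ 19;  out=∅∪out(19)=∅
  fail(10) 'ddecb': from fail(9)=3 chase 'b': 3→0 ⇒ 12;  out=∅∪out(12)=∅
  fail(17) 'aceea': from fail(16)=19 chase 'a': 19 ⇒ 20;  out=∅∪out(20)=∅
  fail(11) 'ddecba': from fail(10)=12 chase 'a': 12→0 ⇒ 1;  out={2}∪out(1)={2}
  fail(18) 'aceeaa': from fail(17)=20 chase 'a': 20 ⇒ 21;  out={4}∪out(21)={4,6}

Text stream:
i=0 'c': node 0→3
i=1 'b': node 3→12 (via fail)
i=2 'd': node 12→6 (via fail)
i=3 'a': node 6→1 (via fail)
i=4 'c': node 1→14
i=5 'e': node 14→15
i=6 'e': node 15→16
i=7 'a': node 16→17
i=8 'a': node 17→18  emit P4@[3:8],P6@[6:8]
i=9 'b': node 18→12 (via fail)
i=10 'b': node 12→12 (via fail)
i=11 'e': node 12→13  emit P3@[10:11]
i=12 'a': node 13→20 (via fail)
i=13 'a': node 20→21  emit P6@[11:13]
i=14 'a': node 21→1 (via fail)
i=15 'c': node 1→14
i=16 'd': node 14→4 (via fail)
i=17 'd': node 4→7 (via fail)  emit P5@[16:17]
i=18 'd': node 7→7 (via fail)  emit P5@[17:18]
i=19 'e': node 7→8
i=20 'c': node 8→9
i=21 'b': node 9→10
i=22 'a': node 10→11  emit P2@[17:22]
i=23 'a': node 11→1 (via fail)
i=24 'a': node 1→1 (via fail)
i=25 'a': node 1→1 (via fail)
i=26 'a': node 1→1 (via fail)
i=27 'b': node 1→12 (via fail)
i=28 'd': node 12→6 (via fail)
i=29 'b': node 6→12 (via fail)
i=30 'e': node 12→13  emit P3@[29:30]
i=31 'e': node 13→19 (via fail)
i=32 'a': node 19→20
i=33 'a': node 20→21  emit P6@[31:33]
i=34 'a': node 21→1 (via fail)
i=35 'd': node 1→2  emit P0@[34:35]
i=36 'e': node 2→19 (via fail)
i=37 'd': node 19→6 (via fail)
i=38 'd': node 6→7  emit P5@[37:38]
i=39 'd': node 7→7 (via fail)  emit P5@[38:39]
i=40 'd': node 7→7 (via fail)  emit P5@[39:40]
i=41 'a': node 7→1 (via fail)
i=42 'd': node 1→2  emit P0@[41:42]
i=43 'a': node 2→1 (via fail)
i=44 'a': node 1→1 (via fail)
i=45 'e': node 1→19 (via fail)
i=46 'a': node 19→20
i=47 'a': node 20→21  emit P6@[45:47]
i=48 'd': node 21→2 (via fail)  emit P0@[47:48]
i=49 'c': node 2→3 (via fail)
i=50 'e': node 3→19 (via fail)
i=51 'd': node 19→6 (via fail)
i=52 'd': node 6→7  emit P5@[51:52]
i=53 'd': node 7→7 (via fail)  emit P5@[52:53]
i=54 'd': node 7→7 (via fail)  emit P5@[53:54]
i=55 'd': node 7→7 (via fail)  emit P5@[54:55]
i=56 'c': node 7→3 (via fail)
i=57 'e': node 3→19 (via fail)
i=58 'd': node 19→6 (via fail)
i=59 'c': node 6→3 (via fail)
i=60 'a': node 3→1 (via fail)
i=61 'd': node 1→2  emit P0@[60:61]
i=62 'b': node 2→12 (via fail)
i=63 'e': node 12→13  emit P3@[62:63]
i=64 'a': node 13→20 (via fail)
i=65 'b': node 20→12 (via fail)
i=66 'a': node 12→1 (via fail)
i=67 'c': node 1→14
i=68 'e': node 14→15
i=69 'e': node 15→16
i=70 'a': node 16→17
i=71 'a': node 17→18  emit P4@[66:71],P6@[69:71]
i=72 'c': node 18→14 (via fail)
i=73 'e': node 14→15
i=74 'e': node 15→16
i=75 'a': node 16→17
i=76 'c': node 17→14 (via fail)

All matches (sorted): [[8,4],[8,6],[11,3],[13,6],[17,5],[18,5],[22,2],[30,3],[33,6],[35,0],[38,5],[39,5],[40,5],[42,0],[47,6],[48,0],[52,5],[53,5],[54,5],[55,5],[61,0],[63,3],[71,4],[71,6]]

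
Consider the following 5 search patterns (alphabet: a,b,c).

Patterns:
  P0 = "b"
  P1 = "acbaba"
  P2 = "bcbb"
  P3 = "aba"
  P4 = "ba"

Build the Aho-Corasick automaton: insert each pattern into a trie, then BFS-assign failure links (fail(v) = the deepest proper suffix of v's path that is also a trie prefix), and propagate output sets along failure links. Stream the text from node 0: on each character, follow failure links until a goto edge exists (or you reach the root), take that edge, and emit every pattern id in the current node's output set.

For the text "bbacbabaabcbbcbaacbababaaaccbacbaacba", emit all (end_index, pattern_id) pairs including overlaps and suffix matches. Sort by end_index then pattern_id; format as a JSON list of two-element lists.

Construct AC machine:
Trie nodes:
  0='ε' goto a→2 b→1
  1='b' goto a→13 c→8  [P0 ends]
  2='a' goto b→11 c→3
  3='ac' goto b→4
  4='acb' goto a→5
  5='acba' goto b→6
  6='acbab' goto a→7
  7='acbaba' goto ·  [P1 ends]
  8='bc' goto b→9
  9='bcb' goto b→10
  10='bcbb' goto ·  [P2 ends]
  11='ab' goto a→12
  12='aba' goto ·  [P3 ends]
  13='ba' goto ·  [P4 ends]

BFS fail/out derivation:
  n1('b'): parent n0 fail=0; on 'b' 0 → fail=0;  out {0}∪∅={0}
  n2('a'): parent n0 fail=0; on 'a' 0 → fail=0;  out ∅∪∅=∅
  n3('ac'): parent n2 fail=0; on 'c' 0 → fail=0;  out ∅∪∅=∅
  n8('bc'): parent n1 fail=0; on 'c' 0 → fail=0;  out ∅∪∅=∅
  n11('ab'): parent n2 fail=0; on 'b' 0 → fail=1;  out ∅∪{0}={0}
  n13('ba'): parent n1 fail=0; on 'a' 0 → fail=2;  out {4}∪∅={4}
  n4('acb'): parent n3 fail=0; on 'b' 0 → fail=1;  out ∅∪{0}={0}
  n9('bcb'): parent n8 fail=0; on 'b' 0 → fail=1;  out ∅∪{0}={0}
  n12('aba'): parent n11 fail=1; on 'a' 1 → fail=13;  out {3}∪{4}={3,4}
  n5('acba'): parent n4 fail=1; on 'a' 1 → fail=13;  out ∅∪{4}={4}
  n10('bcbb'): parent n9 fail=1; on 'b' 1→0 → fail=1;  out {2}∪{0}={0,2}
  n6('acbab'): parent n5 fail=13; on 'b' 13→2 → fail=11;  out ∅∪{0}={0}
  n7('acbaba'): parent n6 fail=11; on 'a' 11 → fail=12;  out {1}∪{3,4}={1,3,4}

Scan:
pos 0 'b': at 1  emit P0@[0:0]
pos 1 'b': at 1 (via fail)  emit P0@[1:1]
pos 2 'a': at 13  emit P4@[1:2]
pos 3 'c': at 3 (via fail)
pos 4 'b': at 4  emit P0@[4:4]
pos 5 'a': at 5  emit P4@[4:5]
pos 6 'b': at 6  emit P0@[6:6]
pos 7 'a': at 7  emit P1@[2:7],P3@[5:7],P4@[6:7]
pos 8 'a': at 2 (via fail)
pos 9 'b': at 11  emit P0@[9:9]
pos 10 'c': at 8 (via fail)
pos 11 'b': at 9  emit P0@[11:11]
pos 12 'b': at 10  emit P0@[12:12],P2@[9:12]
pos 13 'c': at 8 (via fail)
pos 14 'b': at 9  emit P0@[14:14]
pos 15 'a': at 13 (via fail)  emit P4@[14:15]
pos 16 'a': at 2 (via fail)
pos 17 'c': at 3
pos 18 'b': at 4  emit P0@[18:18]
pos 19 'a': at 5  emit P4@[18:19]
pos 20 'b': at 6  emit P0@[20:20]
pos 21 'a': at 7  emit P1@[16:21],P3@[19:21],P4@[20:21]
pos 22 'b': at 11 (via fail)  emit P0@[22:22]
pos 23 'a': at 12  emit P3@[21:23],P4@[22:23]
pos 24 'a': at 2 (via fail)
pos 25 'a': at 2 (via fail)
pos 26 'c': at 3
pos 27 'c': at 0 (via fail)
pos 28 'b': at 1  emit P0@[28:28]
pos 29 'a': at 13  emit P4@[28:29]
pos 30 'c': at 3 (via fail)
pos 31 'b': at 4  emit P0@[31:31]
pos 32 'a': at 5  emit P4@[31:32]
pos 33 'a': at 2 (via fail)
pos 34 'c': at 3
pos 35 'b': at 4  emit P0@[35:35]
pos 36 'a': at 5  emit P4@[35:36]

All matches (sorted): [[0,0],[1,0],[2,4],[4,0],[5,4],[6,0],[7,1],[7,3],[7,4],[9,0],[11,0],[12,0],[12,2],[14,0],[15,4],[18,0],[19,4],[20,0],[21,1],[21,3],[21,4],[22,0],[23,3],[23,4],[28,0],[29,4],[31,0],[32,4],[35,0],[36,4]]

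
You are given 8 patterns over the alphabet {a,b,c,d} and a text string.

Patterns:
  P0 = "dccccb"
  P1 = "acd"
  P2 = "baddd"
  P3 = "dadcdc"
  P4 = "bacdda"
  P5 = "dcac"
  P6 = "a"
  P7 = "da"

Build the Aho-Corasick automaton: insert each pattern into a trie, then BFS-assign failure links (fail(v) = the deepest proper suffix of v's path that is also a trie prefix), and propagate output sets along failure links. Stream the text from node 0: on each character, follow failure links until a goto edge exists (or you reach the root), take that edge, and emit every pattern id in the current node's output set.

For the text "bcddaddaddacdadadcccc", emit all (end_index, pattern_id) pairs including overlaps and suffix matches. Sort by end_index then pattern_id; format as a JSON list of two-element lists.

Construct AC machine:
Trie nodes:
  0='ε' goto a→7 b→10 d→1
  1='d' goto a→15 c→2
  2='dc' goto a→24 c→3
  3='dcc' goto c→4
  4='dccc' goto c→5
  5='dcccc' goto b→6
  6='dccccb' goto ·  ←P0
  7='a' goto c→8  ←P6
  8='ac' goto d→9
  9='acd' goto ·  ←P1
  10='b' goto a→11
  11='ba' goto c→20 d→12
  12='bad' goto d→13
  13='badd' goto d→14
  14='baddd' goto ·  ←P2
  15='da' goto d→16  ←P7
  16='dad' goto c→17
  17='dadc' goto d→18
  18='dadcd' goto c→19
  19='dadcdc' goto ·  ←P3
  20='bac' goto d→21
  21='bacd' goto d→22
  22='bacdd' goto a→23
  23='bacdda' goto ·  ←P4
  24='dca' goto c→25
  25='dcac' goto ·  ←P5

Failure links (BFS by depth):
  fail(1) 'd': from fail(0)=0 chase 'd': 0 ⇒ 0;  out=∅∪out(0)=∅
  fail(7) 'a': from fail(0)=0 chase 'a': 0 ⇒ 0;  out={6}∪out(0)={6}
  fail(10) 'b': from fail(0)=0 chase 'b': 0 ⇒ 0;  out=∅∪out(0)=∅
  fail(2) 'dc': from fail(1)=0 chase 'c': 0 ⇒ 0;  out=∅∪out(0)=∅
  fail(8) 'ac': from fail(7)=0 chase 'c': 0 ⇒ 0;  out=∅∪out(0)=∅
  fail(11) 'ba': from fail(10)=0 chase 'a': 0 ⇒ 7;  out=∅∪out(7)={6}
  fail(15) 'da': from fail(1)=0 chase 'a': 0 ⇒ 7;  out={7}∪out(7)={6,7}
  fail(3) 'dcc': from fail(2)=0 chase 'c': 0 ⇒ 0;  out=∅∪out(0)=∅
  fail(9) 'acd': from fail(8)=0 chase 'd': 0 ⇒ 1;  out={1}∪out(1)={1}
  fail(12) 'bad': from fail(11)=7 chase 'd': 7→0 ⇒ 1;  out=∅∪out(1)=∅
  fail(16) 'dad': from fail(15)=7 chase 'd': 7→0 ⇒ 1;  out=∅∪out(1)=∅
  fail(20) 'bac': from fail(11)=7 chase 'c': 7 ⇒ 8;  out=∅∪out(8)=∅
  fail(24) 'dca': from fail(2)=0 chase 'a': 0 ⇒ 7;  out=∅∪out(7)={6}
  fail(4) 'dccc': from fail(3)=0 chase 'c': 0 ⇒ 0;  out=∅∪out(0)=∅
  fail(13) 'badd': from fail(12)=1 chase 'd': 1→0 ⇒ 1;  out=∅∪out(1)=∅
  fail(17) 'dadc': from fail(16)=1 chase 'c': 1 ⇒ 2;  out=∅∪out(2)=∅
  fail(21) 'bacd': from fail(20)=8 chase 'd': 8 ⇒ 9;  out=∅∪out(9)={1}
  fail(25) 'dcac': from fail(24)=7 chase 'c': 7 ⇒ 8;  out={5}∪out(8)={5}
  fail(5) 'dcccc': from fail(4)=0 chase 'c': 0 ⇒ 0;  out=∅∪out(0)=∅
  fail(14) 'baddd': from fail(13)=1 chase 'd': 1→0 ⇒ 1;  out={2}∪out(1)={2}
  fail(18) 'dadcd': from fail(17)=2 chase 'd': 2→0 ⇒ 1;  out=∅∪out(1)=∅
  fail(22) 'bacdd': from fail(21)=9 chase 'd': 9→1→0 ⇒ 1;  out=∅∪out(1)=∅
  fail(6) 'dccccb': from fail(5)=0 chase 'b': 0 ⇒ 10;  out={0}∪out(10)={0}
  fail(19) 'dadcdc': from fail(18)=1 chase 'c': 1 ⇒ 2;  out={3}∪out(2)={3}
  fail(23) 'bacdda': from fail(22)=1 chase 'a': 1 ⇒ 15;  out={4}∪out(15)={4,6,7}

Scan:
pos 0 'b': at 10
pos 1 'c': at 0 (via fail)
pos 2 'd': at 1
pos 3 'd': at 1 (via fail)
pos 4 'a': at 15  emit P6@[4:4],P7@[3:4]
pos 5 'd': at 16
pos 6 'd': at 1 (via fail)
pos 7 'a': at 15  emit P6@[7:7],P7@[6:7]
pos 8 'd': at 16
pos 9 'd': at 1 (via fail)
pos 10 'a': at 15  emit P6@[10:10],P7@[9:10]
pos 11 'c': at 8 (via fail)
pos 12 'd': at 9  emit P1@[10:12]
pos 13 'a': at 15 (via fail)  emit P6@[13:13],P7@[12:13]
pos 14 'd': at 16
pos 15 'a': at 15 (via fail)  emit P6@[15:15],P7@[14:15]
pos 16 'd': at 16
pos 17 'c': at 17
pos 18 'c': at 3 (via fail)
pos 19 'c': at 4
pos 20 'c': at 5

Result: [[4,6],[4,7],[7,6],[7,7],[10,6],[10,7],[12,1],[13,6],[13,7],[15,6],[15,7]]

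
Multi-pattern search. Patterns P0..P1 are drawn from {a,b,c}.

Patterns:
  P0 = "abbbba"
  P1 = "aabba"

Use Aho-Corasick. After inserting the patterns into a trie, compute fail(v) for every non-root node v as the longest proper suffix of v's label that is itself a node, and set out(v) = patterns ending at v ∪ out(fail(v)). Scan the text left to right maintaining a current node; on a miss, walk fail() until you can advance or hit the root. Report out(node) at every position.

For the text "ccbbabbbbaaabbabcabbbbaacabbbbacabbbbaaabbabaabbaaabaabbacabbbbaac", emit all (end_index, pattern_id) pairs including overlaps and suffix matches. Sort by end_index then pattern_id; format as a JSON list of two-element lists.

Build automaton:
Trie (insert patterns):
  0='ε' goto a→1
  1='a' goto a→7 b→2
  2='ab' goto b→3
  3='abb' goto b→4
  4='abbb' goto b→5
  5='abbbb' goto a→6
  6='abbbba' goto ·  [P0 ends]
  7='aa' goto b→8
  8='aab' goto b→9
  9='aabb' goto a→10
  10='aabba' goto ·  [P1 ends]

BFS fail/out derivation:
  n1('a'): parent n0 fail=0; on 'a' 0 → fail=0;  out ∅∪∅=∅
  n2('ab'): parent n1 fail=0; on 'b' 0 → fail=0;  out ∅∪∅=∅
  n7('aa'): parent n1 fail=0; on 'a' 0 → fail=1;  out ∅∪∅=∅
  n3('abb'): parent n2 fail=0; on 'b' 0 → fail=0;  out ∅∪∅=∅
  n8('aab'): parent n7 fail=1; on 'b' 1 → fail=2;  out ∅∪∅=∅
  n4('abbb'): parent n3 fail=0; on 'b' 0 → fail=0;  out ∅∪∅=∅
  n9('aabb'): parent n8 fail=2; on 'b' 2 → fail=3;  out ∅∪∅=∅
  n5('abbbb'): parent n4 fail=0; on 'b' 0 → fail=0;  out ∅∪∅=∅
  n10('aabba'): parent n9 fail=3; on 'a' 3→0 → fail=1;  out {1}∪∅={1}
  n6('abbbba'): parent n5 fail=0; on 'a' 0 → fail=1;  out {0}∪∅={0}

Text stream:
i=0 'c': node 0→0
i=1 'c': node 0→0
i=2 'b': node 0→0
i=3 'b': node 0→0
i=4 'a': node 0→1
i=5 'b': node 1→2
i=6 'b': node 2→3
i=7 'b': node 3→4
i=8 'b': node 4→5
i=9 'a': node 5→6  emit P0@[4:9]
i=10 'a': node 6→7 (fail-walked)
i=11 'a': node 7→7 (fail-walked)
i=12 'b': node 7→8
i=13 'b': node 8→9
i=14 'a': node 9→10  emit P1@[10:14]
i=15 'b': node 10→2 (fail-walked)
i=16 'c': node 2→0 (fail-walked)
i=17 'a': node 0→1
i=18 'b': node 1→2
i=19 'b': node 2→3
i=20 'b': node 3→4
i=21 'b': node 4→5
i=22 'a': node 5→6  emit P0@[17:22]
i=23 'a': node 6→7 (fail-walked)
i=24 'c': node 7→0 (fail-walked)
i=25 'a': node 0→1
i=26 'b': node 1→2
i=27 'b': node 2→3
i=28 'b': node 3→4
i=29 'b': node 4→5
i=30 'a': node 5→6  emit P0@[25:30]
i=31 'c': node 6→0 (fail-walked)
i=32 'a': node 0→1
i=33 'b': node 1→2
i=34 'b': node 2→3
i=35 'b': node 3→4
i=36 'b': node 4→5
i=37 'a': node 5→6  emit P0@[32:37]
i=38 'a': node 6→7 (fail-walked)
i=39 'a': node 7→7 (fail-walked)
i=40 'b': node 7→8
i=41 'b': node 8→9
i=42 'a': node 9→10  emit P1@[38:42]
i=43 'b': node 10→2 (fail-walked)
i=44 'a': node 2→1 (fail-walked)
i=45 'a': node 1→7
i=46 'b': node 7→8
i=47 'b': node 8→9
i=48 'a': node 9→10  emit P1@[44:48]
i=49 'a': node 10→7 (fail-walked)
i=50 'a': node 7→7 (fail-walked)
i=51 'b': node 7→8
i=52 'a': node 8→1 (fail-walked)
i=53 'a': node 1→7
i=54 'b': node 7→8
i=55 'b': node 8→9
i=56 'a': node 9→10  emit P1@[52:56]
i=57 'c': node 10→0 (fail-walked)
i=58 'a': node 0→1
i=59 'b': node 1→2
i=60 'b': node 2→3
i=61 'b': node 3→4
i=62 'b': node 4→5
i=63 'a': node 5→6  emit P0@[58:63]
i=64 'a': node 6→7 (fail-walked)
i=65 'c': node 7→0 (fail-walked)

Matches: [[9,0],[14,1],[22,0],[30,0],[37,0],[42,1],[48,1],[56,1],[63,0]]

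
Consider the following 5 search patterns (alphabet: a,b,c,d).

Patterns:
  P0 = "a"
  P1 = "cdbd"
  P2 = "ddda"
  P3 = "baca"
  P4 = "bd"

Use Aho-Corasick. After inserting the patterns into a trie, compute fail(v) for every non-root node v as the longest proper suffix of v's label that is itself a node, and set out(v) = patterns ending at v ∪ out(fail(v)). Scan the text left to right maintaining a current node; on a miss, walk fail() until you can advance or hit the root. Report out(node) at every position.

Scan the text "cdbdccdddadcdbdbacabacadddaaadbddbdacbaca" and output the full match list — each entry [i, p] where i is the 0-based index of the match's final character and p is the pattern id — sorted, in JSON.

Construct AC machine:
Trie (insert patterns):
  n0 'ε': a→1 b→10 c→2 d→6
  n1 'a': ·  [P0 ends]
  n2 'c': d→3
  n3 'cd': b→4
  n4 'cdb': d→5
  n5 'cdbd': ·  [P1 ends]
  n6 'd': d→7
  n7 'dd': d→8
  n8 'ddd': a→9
  n9 'ddda': ·  [P2 ends]
  n10 'b': a→11 d→14
  n11 'ba': c→12
  n12 'bac': a→13
  n13 'baca': ·  [P3 ends]
  n14 'bd': ·  [P4 ends]

BFS fail/out derivation:
  n1('a'): parent n0 fail=0; on 'a' 0 → fail=0;  out {0}∪∅={0}
  n2('c'): parent n0 fail=0; on 'c' 0 → fail=0;  out ∅∪∅=∅
  n6('d'): parent n0 fail=0; on 'd' 0 → fail=0;  out ∅∪∅=∅
  n10('b'): parent n0 fail=0; on 'b' 0 → fail=0;  out ∅∪∅=∅
  n3('cd'): parent n2 fail=0; on 'd' 0 → fail=6;  out ∅∪∅=∅
  n7('dd'): parent n6 fail=0; on 'd' 0 → fail=6;  out ∅∪∅=∅
  n11('ba'): parent n10 fail=0; on 'a' 0 → fail=1;  out ∅∪{0}={0}
  n14('bd'): parent n10 fail=0; on 'd' 0 → fail=6;  out {4}∪∅={4}
  n4('cdb'): parent n3 fail=6; on 'b' 6→0 → fail=10;  out ∅∪∅=∅
  n8('ddd'): parent n7 fail=6; on 'd' 6 → fail=7;  out ∅∪∅=∅
  n12('bac'): parent n11 fail=1; on 'c' 1→0 → fail=2;  out ∅∪∅=∅
  n5('cdbd'): parent n4 fail=10; on 'd' 10 → fail=14;  out {1}∪{4}={1,4}
  n9('ddda'): parent n8 fail=7; on 'a' 7→6→0 → fail=1;  out {2}∪{0}={0,2}
  n13('baca'): parent n12 fail=2; on 'a' 2→0 → fail=1;  out {3}∪{0}={0,3}

Run:
[0] read 'c'  n0⇒n2
[1] read 'd'  n2⇒n3
[2] read 'b'  n3⇒n4
[3] read 'd'  n4⇒n5  emit P1@[0:3],P4@[2:3]
[4] read 'c'  n5⇒n2 (via fail)
[5] read 'c'  n2⇒n2 (via fail)
[6] read 'd'  n2⇒n3
[7] read 'd'  n3⇒n7 (via fail)
[8] read 'd'  n7⇒n8
[9] read 'a'  n8⇒n9  emit P0@[9:9],P2@[6:9]
[10] read 'd'  n9⇒n6 (via fail)
[11] read 'c'  n6⇒n2 (via fail)
[12] read 'd'  n2⇒n3
[13] read 'b'  n3⇒n4
[14] read 'd'  n4⇒n5  emit P1@[11:14],P4@[13:14]
[15] read 'b'  n5⇒n10 (via fail)
[16] read 'a'  n10⇒n11  emit P0@[16:16]
[17] read 'c'  n11⇒n12
[18] read 'a'  n12⇒n13  emit P0@[18:18],P3@[15:18]
[19] read 'b'  n13⇒n10 (via fail)
[20] read 'a'  n10⇒n11  emit P0@[20:20]
[21] read 'c'  n11⇒n12
[22] read 'a'  n12⇒n13  emit P0@[22:22],P3@[19:22]
[23] read 'd'  n13⇒n6 (via fail)
[24] read 'd'  n6⇒n7
[25] read 'd'  n7⇒n8
[26] read 'a'  n8⇒n9  emit P0@[26:26],P2@[23:26]
[27] read 'a'  n9⇒n1 (via fail)  emit P0@[27:27]
[28] read 'a'  n1⇒n1 (via fail)  emit P0@[28:28]
[29] read 'd'  n1⇒n6 (via fail)
[30] read 'b'  n6⇒n10 (via fail)
[31] read 'd'  n10⇒n14  emit P4@[30:31]
[32] read 'd'  n14⇒n7 (via fail)
[33] read 'b'  n7⇒n10 (via fail)
[34] read 'd'  n10⇒n14  emit P4@[33:34]
[35] read 'a'  n14⇒n1 (via fail)  emit P0@[35:35]
[36] read 'c'  n1⇒n2 (via fail)
[37] read 'b'  n2⇒n10 (via fail)
[38] read 'a'  n10⇒n11  emit P0@[38:38]
[39] read 'c'  n11⇒n12
[40] read 'a'  n12⇒n13  emit P0@[40:40],P3@[37:40]

Result: [[3,1],[3,4],[9,0],[9,2],[14,1],[14,4],[16,0],[18,0],[18,3],[20,0],[22,0],[22,3],[26,0],[26,2],[27,0],[28,0],[31,4],[34,4],[35,0],[38,0],[40,0],[40,3]]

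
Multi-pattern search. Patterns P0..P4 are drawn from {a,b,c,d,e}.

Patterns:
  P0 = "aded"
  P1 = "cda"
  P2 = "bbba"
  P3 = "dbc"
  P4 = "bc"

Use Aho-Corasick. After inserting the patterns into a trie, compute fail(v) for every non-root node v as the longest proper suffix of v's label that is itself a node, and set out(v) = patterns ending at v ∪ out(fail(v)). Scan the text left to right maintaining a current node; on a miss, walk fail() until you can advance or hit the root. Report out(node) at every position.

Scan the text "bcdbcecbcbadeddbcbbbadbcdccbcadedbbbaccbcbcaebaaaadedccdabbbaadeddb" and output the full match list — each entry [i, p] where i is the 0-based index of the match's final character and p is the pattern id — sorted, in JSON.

Build:
Trie (insert patterns):
  0='ε' goto a→1 b→8 c→5 d→12
  1='a' goto d→2
  2='ad' goto e→3
  3='ade' goto d→4
  4='aded' goto ·  [P0 ends]
  5='c' goto d→6
  6='cd' goto a→7
  7='cda' goto ·  [P1 ends]
  8='b' goto b→9 c→15
  9='bb' goto b→10
  10='bbb' goto a→11
  11='bbba' goto ·  [P2 ends]
  12='d' goto b→13
  13='db' goto c→14
  14='dbc' goto ·  [P3 ends]
  15='bc' goto ·  [P4 ends]

BFS fail/out derivation:
  fail(1) 'a': from fail(0)=0 chase 'a': 0 ⇒ 0;  out=∅∪out(0)=∅
  fail(5) 'c': from fail(0)=0 chase 'c': 0 ⇒ 0;  out=∅∪out(0)=∅
  fail(8) 'b': from fail(0)=0 chase 'b': 0 ⇒ 0;  out=∅∪out(0)=∅
  fail(12) 'd': from fail(0)=0 chase 'd': 0 ⇒ 0;  out=∅∪out(0)=∅
  fail(2) 'ad': from fail(1)=0 chase 'd': 0 ⇒ 12;  out=∅∪out(12)=∅
  fail(6) 'cd': from fail(5)=0 chase 'd': 0 ⇒ 12;  out=∅∪out(12)=∅
  fail(9) 'bb': from fail(8)=0 chase 'b': 0 ⇒ 8;  out=∅∪out(8)=∅
  fail(13) 'db': from fail(12)=0 chase 'b': 0 ⇒ 8;  out=∅∪out(8)=∅
  fail(15) 'bc': from fail(8)=0 chase 'c': 0 ⇒ 5;  out={4}∪out(5)={4}
  fail(3) 'ade': from fail(2)=12 chase 'e': 12→0 ⇒ 0;  out=∅∪out(0)=∅
  fail(7) 'cda': from fail(6)=12 chase 'a': 12→0 ⇒ 1;  out={1}∪out(1)={1}
  fail(10) 'bbb': from fail(9)=8 chase 'b': 8 ⇒ 9;  out=∅∪out(9)=∅
  fail(14) 'dbc': from fail(13)=8 chase 'c': 8 ⇒ 15;  out={3}∪out(15)={3,4}
  fail(4) 'aded': from fail(3)=0 chase 'd': 0 ⇒ 12;  out={0}∪out(12)={0}
  fail(11) 'bbba': from fail(10)=9 chase 'a': 9→8→0 ⇒ 1;  out={2}∪out(1)={2}

Scan:
i=0 'b': node 0→8
i=1 'c': node 8→15  emit P4@[0:1]
i=2 'd': node 15→6 ·f
i=3 'b': node 6→13 ·f
i=4 'c': node 13→14  emit P3@[2:4],P4@[3:4]
i=5 'e': node 14→0 ·f
i=6 'c': node 0→5
i=7 'b': node 5→8 ·f
i=8 'c': node 8→15  emit P4@[7:8]
i=9 'b': node 15→8 ·f
i=10 'a': node 8→1 ·f
i=11 'd': node 1→2
i=12 'e': node 2→3
i=13 'd': node 3→4  emit P0@[10:13]
i=14 'd': node 4→12 ·f
i=15 'b': node 12→13
i=16 'c': node 13→14  emit P3@[14:16],P4@[15:16]
i=17 'b': node 14→8 ·f
i=18 'b': node 8→9
i=19 'b': node 9→10
i=20 'a': node 10→11  emit P2@[17:20]
i=21 'd': node 11→2 ·f
i=22 'b': node 2→13 ·f
i=23 'c': node 13→14  emit P3@[21:23],P4@[22:23]
i=24 'd': node 14→6 ·f
i=25 'c': node 6→5 ·f
i=26 'c': node 5→5 ·f
i=27 'b': node 5→8 ·f
i=28 'c': node 8→15  emit P4@[27:28]
i=29 'a': node 15→1 ·f
i=30 'd': node 1→2
i=31 'e': node 2→3
i=32 'd': node 3→4  emit P0@[29:32]
i=33 'b': node 4→13 ·f
i=34 'b': node 13→9 ·f
i=35 'b': node 9→10
i=36 'a': node 10→11  emit P2@[33:36]
i=37 'c': node 11→5 ·f
i=38 'c': node 5→5 ·f
i=39 'b': node 5→8 ·f
i=40 'c': node 8→15  emit P4@[39:40]
i=41 'b': node 15→8 ·f
i=42 'c': node 8→15  emit P4@[41:42]
i=43 'a': node 15→1 ·f
i=44 'e': node 1→0 ·f
i=45 'b': node 0→8
i=46 'a': node 8→1 ·f
i=47 'a': node 1→1 ·f
i=48 'a': node 1→1 ·f
i=49 'a': node 1→1 ·f
i=50 'd': node 1→2
i=51 'e': node 2→3
i=52 'd': node 3→4  emit P0@[49:52]
i=53 'c': node 4→5 ·f
i=54 'c': node 5→5 ·f
i=55 'd': node 5→6
i=56 'a': node 6→7  emit P1@[54:56]
i=57 'b': node 7→8 ·f
i=58 'b': node 8→9
i=59 'b': node 9→10
i=60 'a': node 10→11  emit P2@[57:60]
i=61 'a': node 11→1 ·f
i=62 'd': node 1→2
i=63 'e': node 2→3
i=64 'd': node 3→4  emit P0@[61:64]
i=65 'd': node 4→12 ·f
i=66 'b': node 12→13

All matches (sorted): [[1,4],[4,3],[4,4],[8,4],[13,0],[16,3],[16,4],[20,2],[23,3],[23,4],[28,4],[32,0],[36,2],[40,4],[42,4],[52,0],[56,1],[60,2],[64,0]]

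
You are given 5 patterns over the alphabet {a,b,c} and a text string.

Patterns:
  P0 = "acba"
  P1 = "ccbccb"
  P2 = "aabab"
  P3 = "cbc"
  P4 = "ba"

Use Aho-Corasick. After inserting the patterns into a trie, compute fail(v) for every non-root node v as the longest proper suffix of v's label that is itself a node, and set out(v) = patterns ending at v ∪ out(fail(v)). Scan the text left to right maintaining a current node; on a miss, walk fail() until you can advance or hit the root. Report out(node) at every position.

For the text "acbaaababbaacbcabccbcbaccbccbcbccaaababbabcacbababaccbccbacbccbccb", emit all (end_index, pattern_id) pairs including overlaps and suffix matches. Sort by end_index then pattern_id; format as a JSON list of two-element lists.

Build automaton:
Trie nodes:
  n0 'ε': a→1 b→17 c→5
  n1 'a': a→11 c→2
  n2 'ac': b→3
  n3 'acb': a→4
  n4 'acba': ·  [P0 ends]
  n5 'c': b→15 c→6
  n6 'cc': b→7
  n7 'ccb': c→8
  n8 'ccbc': c→9
  n9 'ccbcc': b→10
  n10 'ccbccb': ·  [P1 ends]
  n11 'aa': b→12
  n12 'aab': a→13
  n13 'aaba': b→14
  n14 'aabab': ·  [P2 ends]
  n15 'cb': c→16
  n16 'cbc': ·  [P3 ends]
  n17 'b': a→18
  n18 'ba': ·  [P4 ends]

BFS fail/out derivation:
  n1('a'): parent n0 fail=0; on 'a' 0 → fail=0;  out ∅∪∅=∅
  n5('c'): parent n0 fail=0; on 'c' 0 → fail=0;  out ∅∪∅=∅
  n17('b'): parent n0 fail=0; on 'b' 0 → fail=0;  out ∅∪∅=∅
  n2('ac'): parent n1 fail=0; on 'c' 0 → fail=5;  out ∅∪∅=∅
  n6('cc'): parent n5 fail=0; on 'c' 0 → fail=5;  out ∅∪∅=∅
  n11('aa'): parent n1 fail=0; on 'a' 0 → fail=1;  out ∅∪∅=∅
  n15('cb'): parent n5 fail=0; on 'b' 0 → fail=17;  out ∅∪∅=∅
  n18('ba'): parent n17 fail=0; on 'a' 0 → fail=1;  out {4}∪∅={4}
  n3('acb'): parent n2 fail=5; on 'b' 5 → fail=15;  out ∅∪∅=∅
  n7('ccb'): parent n6 fail=5; on 'b' 5 → fail=15;  out ∅∪∅=∅
  n12('aab'): parent n11 fail=1; on 'b' 1→0 → fail=17;  out ∅∪∅=∅
  n16('cbc'): parent n15 fail=17; on 'c' 17→0 → fail=5;  out {3}∪∅={3}
  n4('acba'): parent n3 fail=15; on 'a' 15→17 → fail=18;  out {0}∪{4}={0,4}
  n8('ccbc'): parent n7 fail=15; on 'c' 15 → fail=16;  out ∅∪{3}={3}
  n13('aaba'): parent n12 fail=17; on 'a' 17 → fail=18;  out ∅∪{4}={4}
  n9('ccbcc'): parent n8 fail=16; on 'c' 16→5 → fail=6;  out ∅∪∅=∅
  n14('aabab'): parent n13 fail=18; on 'b' 18→1→0 → fail=17;  out {2}∪∅={2}
  n10('ccbccb'): parent n9 fail=6; on 'b' 6 → fail=7;  out {1}∪∅={1}

Text stream:
i=0 'a': node 0→1
i=1 'c': node 1→2
i=2 'b': node 2→3
i=3 'a': node 3→4  emit P0@[0:3],P4@[2:3]
i=4 'a': node 4→11 (via fail)
i=5 'a': node 11→11 (via fail)
i=6 'b': node 11→12
i=7 'a': node 12→13  emit P4@[6:7]
i=8 'b': node 13→14  emit P2@[4:8]
i=9 'b': node 14→17 (via fail)
i=10 'a': node 17→18  emit P4@[9:10]
i=11 'a': node 18→11 (via fail)
i=12 'c': node 11→2 (via fail)
i=13 'b': node 2→3
i=14 'c': node 3→16 (via fail)  emit P3@[12:14]
i=15 'a': node 16→1 (via fail)
i=16 'b': node 1→17 (via fail)
i=17 'c': node 17→5 (via fail)
i=18 'c': node 5→6
i=19 'b': node 6→7
i=20 'c': node 7→8  emit P3@[18:20]
i=21 'b': node 8→15 (via fail)
i=22 'a': node 15→18 (via fail)  emit P4@[21:22]
i=23 'c': node 18→2 (via fail)
i=24 'c': node 2→6 (via fail)
i=25 'b': node 6→7
i=26 'c': node 7→8  emit P3@[24:26]
i=27 'c': node 8→9
i=28 'b': node 9→10  emit P1@[23:28]
i=29 'c': node 10→8 (via fail)  emit P3@[27:29]
i=30 'b': node 8→15 (via fail)
i=31 'c': node 15→16  emit P3@[29:31]
i=32 'c': node 16→6 (via fail)
i=33 'a': node 6→1 (via fail)
i=34 'a': node 1→11
i=35 'a': node 11→11 (via fail)
i=36 'b': node 11→12
i=37 'a': node 12→13  emit P4@[36:37]
i=38 'b': node 13→14  emit P2@[34:38]
i=39 'b': node 14→17 (via fail)
i=40 'a': node 17→18  emit P4@[39:40]
i=41 'b': node 18→17 (via fail)
i=42 'c': node 17→5 (via fail)
i=43 'a': node 5→1 (via fail)
i=44 'c': node 1→2
i=45 'b': node 2→3
i=46 'a': node 3→4  emit P0@[43:46],P4@[45:46]
i=47 'b': node 4→17 (via fail)
i=48 'a': node 17→18  emit P4@[47:48]
i=49 'b': node 18→17 (via fail)
i=50 'a': node 17→18  emit P4@[49:50]
i=51 'c': node 18→2 (via fail)
i=52 'c': node 2→6 (via fail)
i=53 'b': node 6→7
i=54 'c': node 7→8  emit P3@[52:54]
i=55 'c': node 8→9
i=56 'b': node 9→10  emit P1@[51:56]
i=57 'a': node 10→18 (via fail)  emit P4@[56:57]
i=58 'c': node 18→2 (via fail)
i=59 'b': node 2→3
i=60 'c': node 3→16 (via fail)  emit P3@[58:60]
i=61 'c': node 16→6 (via fail)
i=62 'b': node 6→7
i=63 'c': node 7→8  emit P3@[61:63]
i=64 'c': node 8→9
i=65 'b': node 9→10  emit P1@[60:65]

Matches: [[3,0],[3,4],[7,4],[8,2],[10,4],[14,3],[20,3],[22,4],[26,3],[28,1],[29,3],[31,3],[37,4],[38,2],[40,4],[46,0],[46,4],[48,4],[50,4],[54,3],[56,1],[57,4],[60,3],[63,3],[65,1]]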